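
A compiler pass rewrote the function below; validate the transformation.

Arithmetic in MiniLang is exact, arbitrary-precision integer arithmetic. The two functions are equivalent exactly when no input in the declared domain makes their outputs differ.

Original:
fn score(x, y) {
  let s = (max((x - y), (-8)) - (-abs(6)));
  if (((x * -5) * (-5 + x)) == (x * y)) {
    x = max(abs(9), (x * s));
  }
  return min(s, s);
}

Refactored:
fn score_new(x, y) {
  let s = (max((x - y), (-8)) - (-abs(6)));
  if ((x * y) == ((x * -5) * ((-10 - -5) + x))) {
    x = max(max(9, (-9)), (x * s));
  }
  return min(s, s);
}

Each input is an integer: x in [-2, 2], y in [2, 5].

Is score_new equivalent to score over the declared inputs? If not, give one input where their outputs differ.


This is a faithful refactor — min/max/abs usage differs, arithmetic usage differs, constant usage differs, but the computed results match everywhere.
As a probe, take x=1, y=3: score runs s becomes 4; next (((x * -5) * (-5 + x)) == (x * y)) evaluates to false; next final value 4; score_new runs s becomes 4; next ((x * y) == ((x * -5) * ((-10 - -5) + x))) evaluates to false; next final value 4; both end at 4.
Across all 20 domain points the two functions coincide.
verdict: equivalent


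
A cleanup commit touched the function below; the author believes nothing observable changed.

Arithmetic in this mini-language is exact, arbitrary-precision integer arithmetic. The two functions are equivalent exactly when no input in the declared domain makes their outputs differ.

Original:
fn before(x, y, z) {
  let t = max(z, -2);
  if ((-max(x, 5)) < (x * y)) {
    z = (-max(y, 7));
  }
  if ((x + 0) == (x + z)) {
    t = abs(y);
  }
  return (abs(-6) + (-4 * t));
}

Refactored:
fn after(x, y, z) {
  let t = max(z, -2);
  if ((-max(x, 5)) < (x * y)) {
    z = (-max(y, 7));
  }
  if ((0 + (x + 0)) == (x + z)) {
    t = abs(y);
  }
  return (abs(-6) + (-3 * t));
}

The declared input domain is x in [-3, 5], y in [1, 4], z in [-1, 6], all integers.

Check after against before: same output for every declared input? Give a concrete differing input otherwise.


The rewrite breaks on x=-3, y=1, z=-1, where the results are 10 and 9.
before: t becomes -1; next ((-max(x, 5)) < (x * y)) evaluates to true; next z becomes -7; next ((x + 0) == (x + z)) evaluates to false; next final value 10
after: t becomes -1; next ((-max(x, 5)) < (x * y)) evaluates to true; next z becomes -7; next ((0 + (x + 0)) == (x + z)) evaluates to false; next final value 9
verdict: not equivalent; witness: x=-3, y=1, z=-1


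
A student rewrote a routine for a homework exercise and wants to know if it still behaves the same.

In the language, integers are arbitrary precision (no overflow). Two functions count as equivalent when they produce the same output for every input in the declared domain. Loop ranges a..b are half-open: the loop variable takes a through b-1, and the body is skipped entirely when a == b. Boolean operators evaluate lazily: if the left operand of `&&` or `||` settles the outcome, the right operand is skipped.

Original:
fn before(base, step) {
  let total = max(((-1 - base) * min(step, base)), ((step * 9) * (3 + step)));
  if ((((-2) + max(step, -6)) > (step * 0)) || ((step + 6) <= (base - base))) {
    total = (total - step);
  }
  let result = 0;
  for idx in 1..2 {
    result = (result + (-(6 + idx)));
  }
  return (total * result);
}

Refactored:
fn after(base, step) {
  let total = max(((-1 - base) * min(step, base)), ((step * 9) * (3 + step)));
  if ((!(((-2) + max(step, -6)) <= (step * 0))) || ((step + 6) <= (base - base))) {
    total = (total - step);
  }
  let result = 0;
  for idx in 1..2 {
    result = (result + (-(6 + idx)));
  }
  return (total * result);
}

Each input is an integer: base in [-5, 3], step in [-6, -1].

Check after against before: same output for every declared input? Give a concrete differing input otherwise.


Equivalent — the differences include boolean connective usage differs; comparison usage differs, yet no declared input distinguishes the two.
Tracing base=-4, step=-6: before: total := 162 | ((((-2) + max(step, -6)) > (step * 0)) || ((step + 6) <= (base - base))): true | total := 168 | result := 0 | iter idx=1: | result := -7 | result -1176 | after: total := 162 | ((!(((-2) + max(step, -6)) <= (step * 0))) || ((step + 6) <= (base - base))): true | total := 168 | result := 0 | iter idx=1: | result := -7 | result -1176 — matching result -1176.
Every one of the 54 inputs gives matching results.
verdict: equivalent


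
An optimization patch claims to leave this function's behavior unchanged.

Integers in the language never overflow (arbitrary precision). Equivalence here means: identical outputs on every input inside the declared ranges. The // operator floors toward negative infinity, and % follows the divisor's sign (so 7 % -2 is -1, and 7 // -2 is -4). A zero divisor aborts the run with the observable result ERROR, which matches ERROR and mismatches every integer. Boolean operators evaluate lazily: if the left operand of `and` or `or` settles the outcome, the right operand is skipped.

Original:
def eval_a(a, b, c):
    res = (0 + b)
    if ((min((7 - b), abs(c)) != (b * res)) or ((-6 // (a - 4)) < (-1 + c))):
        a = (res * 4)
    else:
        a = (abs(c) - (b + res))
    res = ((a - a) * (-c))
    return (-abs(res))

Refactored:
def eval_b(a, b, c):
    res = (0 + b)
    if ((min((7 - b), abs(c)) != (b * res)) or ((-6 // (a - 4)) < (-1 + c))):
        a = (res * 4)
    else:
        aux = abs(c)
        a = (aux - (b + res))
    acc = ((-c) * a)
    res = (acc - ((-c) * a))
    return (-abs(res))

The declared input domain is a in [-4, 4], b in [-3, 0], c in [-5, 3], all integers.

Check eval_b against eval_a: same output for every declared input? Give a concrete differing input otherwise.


The two versions differ — the changes include statement counts differ, and local variable names differ, and arithmetic usage differs.
As a probe, take a=-2, b=-2, c=-3: eval_a runs res=-2, then ((min((7 - b), abs(c)) != (b * res)) or ((-6 // (a - 4)) < (-1 + c))) is true, then a=-8, then res=0, then returns 0; eval_b runs res=-2, then ((min((7 - b), abs(c)) != (b * res)) or ((-6 // (a - 4)) < (-1 + c))) is true, then a=-8, then acc=-24, then res=0, then returns 0; both end at 0.
An exhaustive pass over the 324 declared inputs shows identical outputs.
verdict: equivalent


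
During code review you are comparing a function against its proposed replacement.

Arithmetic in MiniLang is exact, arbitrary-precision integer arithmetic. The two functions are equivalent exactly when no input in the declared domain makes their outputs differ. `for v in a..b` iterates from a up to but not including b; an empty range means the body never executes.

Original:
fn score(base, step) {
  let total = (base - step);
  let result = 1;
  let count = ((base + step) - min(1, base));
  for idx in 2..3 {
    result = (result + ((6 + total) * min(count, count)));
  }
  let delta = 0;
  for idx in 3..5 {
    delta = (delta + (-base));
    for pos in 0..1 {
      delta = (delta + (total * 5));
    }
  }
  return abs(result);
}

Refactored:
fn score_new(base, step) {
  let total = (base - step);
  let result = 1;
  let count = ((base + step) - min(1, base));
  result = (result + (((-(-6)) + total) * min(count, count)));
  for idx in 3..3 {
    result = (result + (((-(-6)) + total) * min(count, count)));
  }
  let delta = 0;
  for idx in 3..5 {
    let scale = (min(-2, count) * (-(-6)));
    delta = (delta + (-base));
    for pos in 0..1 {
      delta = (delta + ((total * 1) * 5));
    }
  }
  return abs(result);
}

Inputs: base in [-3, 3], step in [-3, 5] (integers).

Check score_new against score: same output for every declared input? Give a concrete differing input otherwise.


The two versions differ — the changes include loop structure differs; also min/max/abs usage differs; also constant usage differs; also local variable names differ; also statement counts differ; also arithmetic usage differs.
Tracing base=2, step=-2: score: total=4, then result=1, then count=-1, then (idx=2), then result=-9, then delta=0, then (idx=3), then delta=-2, then (pos=0), then delta=18, then (idx=4), then delta=16, then (pos=0), then delta=36, then returns 9 | score_new: total=4, then result=1, then count=-1, then result=-9, then the loop over idx runs zero times, then delta=0, then (idx=3), then scale=-12, then delta=-2, then (pos=0), then delta=18, then (idx=4), then scale=-12, then delta=16, then (pos=0), then delta=36, then returns 9 — matching result 9.
Every one of the 63 inputs gives matching results.
verdict: equivalent


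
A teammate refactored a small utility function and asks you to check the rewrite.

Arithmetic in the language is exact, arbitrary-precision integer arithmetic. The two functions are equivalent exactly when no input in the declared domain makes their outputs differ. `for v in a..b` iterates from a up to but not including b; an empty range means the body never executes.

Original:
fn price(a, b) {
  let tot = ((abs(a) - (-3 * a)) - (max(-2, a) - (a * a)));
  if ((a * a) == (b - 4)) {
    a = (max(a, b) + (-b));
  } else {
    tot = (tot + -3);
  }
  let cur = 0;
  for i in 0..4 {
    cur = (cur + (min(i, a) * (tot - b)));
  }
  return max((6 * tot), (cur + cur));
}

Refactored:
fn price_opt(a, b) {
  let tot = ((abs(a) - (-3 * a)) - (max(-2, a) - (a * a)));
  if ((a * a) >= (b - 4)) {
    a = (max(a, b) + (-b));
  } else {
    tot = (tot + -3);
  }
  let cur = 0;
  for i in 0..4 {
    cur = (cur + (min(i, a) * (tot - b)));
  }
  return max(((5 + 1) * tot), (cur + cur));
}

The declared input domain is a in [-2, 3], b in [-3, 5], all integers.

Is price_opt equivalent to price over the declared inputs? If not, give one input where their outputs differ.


Try a=-2, b=-3.
price: tot = 2; ((a * a) == (b - 4)) -> false; tot = -1; cur = 0; [i=0]; cur = -4; [i=1]; cur = -8; [i=2]; cur = -12; [i=3]; cur = -16; return -6
price_opt: tot = 2; ((a * a) >= (b - 4)) -> true; a = 1; cur = 0; [i=0]; cur = 0; [i=1]; cur = 5; [i=2]; cur = 10; [i=3]; cur = 15; return 30
-6 and 30 differ, so these are not the same function on this domain.
verdict: not equivalent; witness: a=-2, b=-3


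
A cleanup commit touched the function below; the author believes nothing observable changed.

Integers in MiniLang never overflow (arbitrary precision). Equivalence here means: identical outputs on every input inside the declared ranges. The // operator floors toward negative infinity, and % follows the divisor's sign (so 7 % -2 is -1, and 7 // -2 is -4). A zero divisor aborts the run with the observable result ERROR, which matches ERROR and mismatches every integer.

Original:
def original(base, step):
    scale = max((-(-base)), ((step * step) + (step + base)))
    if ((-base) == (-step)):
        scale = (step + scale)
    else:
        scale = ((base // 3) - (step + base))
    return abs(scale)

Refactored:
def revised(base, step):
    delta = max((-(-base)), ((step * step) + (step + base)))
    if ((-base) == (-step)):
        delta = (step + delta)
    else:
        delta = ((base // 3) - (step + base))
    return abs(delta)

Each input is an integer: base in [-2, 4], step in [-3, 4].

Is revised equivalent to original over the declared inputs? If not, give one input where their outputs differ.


Behavior is preserved: although local variable names differ, the outputs never diverge.
One worked example (base=3, step=0) — original: scale = 3; ((-base) == (-step)) -> false; scale = -2; return 2; revised: delta = 3; ((-base) == (-step)) -> false; delta = -2; return 2; agreement on 2.
An exhaustive pass over the 56 declared inputs shows identical outputs.
verdict: equivalent


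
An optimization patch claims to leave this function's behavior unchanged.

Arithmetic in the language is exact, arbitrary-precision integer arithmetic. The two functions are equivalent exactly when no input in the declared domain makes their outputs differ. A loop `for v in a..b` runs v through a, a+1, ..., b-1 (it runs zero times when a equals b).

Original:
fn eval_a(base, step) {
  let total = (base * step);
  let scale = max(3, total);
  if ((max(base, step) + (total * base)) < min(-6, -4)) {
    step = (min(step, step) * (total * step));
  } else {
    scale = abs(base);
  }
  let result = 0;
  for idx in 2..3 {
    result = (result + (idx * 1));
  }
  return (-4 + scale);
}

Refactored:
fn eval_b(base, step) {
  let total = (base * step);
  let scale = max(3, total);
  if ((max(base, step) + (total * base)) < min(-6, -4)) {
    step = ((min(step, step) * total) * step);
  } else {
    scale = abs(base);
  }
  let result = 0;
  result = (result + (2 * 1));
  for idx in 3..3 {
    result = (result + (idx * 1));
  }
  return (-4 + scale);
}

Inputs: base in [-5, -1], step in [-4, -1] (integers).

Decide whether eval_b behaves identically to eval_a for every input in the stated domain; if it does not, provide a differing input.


Changes here: arithmetic usage differs, and loop structure differs, and statement counts differ, and constant usage differs; the full 20-point sweep finds no disagreement.
verdict: equivalent


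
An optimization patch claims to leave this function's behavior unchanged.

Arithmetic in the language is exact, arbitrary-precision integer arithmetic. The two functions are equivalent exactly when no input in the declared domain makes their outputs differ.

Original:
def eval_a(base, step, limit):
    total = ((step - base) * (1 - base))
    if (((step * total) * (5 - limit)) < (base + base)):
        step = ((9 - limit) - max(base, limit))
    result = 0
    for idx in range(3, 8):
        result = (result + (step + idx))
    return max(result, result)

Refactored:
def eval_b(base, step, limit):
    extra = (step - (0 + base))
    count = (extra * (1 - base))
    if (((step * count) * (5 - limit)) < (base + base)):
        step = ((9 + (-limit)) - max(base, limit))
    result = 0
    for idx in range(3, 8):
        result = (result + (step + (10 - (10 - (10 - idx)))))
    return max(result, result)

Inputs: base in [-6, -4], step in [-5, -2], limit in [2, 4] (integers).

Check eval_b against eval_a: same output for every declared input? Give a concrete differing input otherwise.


Equivalent — the differences include local variable names differ; also constant usage differs; also statement counts differ; also arithmetic usage differs, yet no declared input distinguishes the two.
As a probe, take base=-5, step=-5, limit=3: eval_a runs total=0, then (((step * total) * (5 - limit)) < (base + base)) is false, then result=0, then (idx=3), then result=-2, then (idx=4), then result=-3, then (idx=5), then result=-3, then (idx=6), then result=-2, then (idx=7), then result=0, then returns 0; eval_b runs extra=0, then count=0, then (((step * count) * (5 - limit)) < (base + base)) is false, then result=0, then (idx=3), then result=2, then (idx=4), then result=3, then (idx=5), then result=3, then (idx=6), then result=2, then (idx=7), then result=0, then returns 0; both end at 0.
Every one of the 36 inputs gives matching results.
verdict: equivalent


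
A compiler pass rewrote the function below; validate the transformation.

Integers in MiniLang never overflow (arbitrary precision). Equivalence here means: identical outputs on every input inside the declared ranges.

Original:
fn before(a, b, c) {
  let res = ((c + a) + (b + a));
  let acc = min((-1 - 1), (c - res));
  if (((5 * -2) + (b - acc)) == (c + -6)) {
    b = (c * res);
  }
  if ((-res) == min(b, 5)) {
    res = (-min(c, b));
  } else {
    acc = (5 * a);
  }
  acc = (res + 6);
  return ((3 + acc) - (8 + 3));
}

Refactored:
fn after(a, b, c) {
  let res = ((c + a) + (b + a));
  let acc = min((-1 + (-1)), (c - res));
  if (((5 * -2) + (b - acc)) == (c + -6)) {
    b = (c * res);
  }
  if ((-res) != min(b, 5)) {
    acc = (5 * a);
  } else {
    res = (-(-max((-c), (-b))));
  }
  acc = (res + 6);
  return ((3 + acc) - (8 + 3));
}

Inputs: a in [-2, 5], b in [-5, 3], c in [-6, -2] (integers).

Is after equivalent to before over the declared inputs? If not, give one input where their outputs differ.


Equivalent — the differences include arithmetic usage differs, plus comparison usage differs, plus min/max/abs usage differs, yet no declared input distinguishes the two.
One worked example (a=3, b=2, c=-3) — before: res=5, then acc=-8, then (((5 * -2) + (b - acc)) == (c + -6)) is false, then ((-res) == min(b, 5)) is false, then acc=15, then acc=11, then returns 3; after: res=5, then acc=-8, then (((5 * -2) + (b - acc)) == (c + -6)) is false, then ((-res) != min(b, 5)) is true, then acc=15, then acc=11, then returns 3; agreement on 3.
An exhaustive pass over the 360 declared inputs shows identical outputs.
verdict: equivalent


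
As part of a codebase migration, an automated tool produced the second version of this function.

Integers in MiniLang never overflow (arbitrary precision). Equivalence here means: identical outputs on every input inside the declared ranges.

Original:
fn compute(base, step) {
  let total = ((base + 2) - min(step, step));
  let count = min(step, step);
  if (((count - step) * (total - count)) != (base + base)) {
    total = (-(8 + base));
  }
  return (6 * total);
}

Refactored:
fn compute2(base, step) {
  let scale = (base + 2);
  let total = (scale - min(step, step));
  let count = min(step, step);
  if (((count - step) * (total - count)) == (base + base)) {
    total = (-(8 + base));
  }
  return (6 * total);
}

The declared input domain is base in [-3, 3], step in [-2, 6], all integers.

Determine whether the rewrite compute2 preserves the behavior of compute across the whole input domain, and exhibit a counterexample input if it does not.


There is a counterexample at base=-3, step=-2: -30 on one side, 6 on the other.
compute: total := 1 | count := -2 | (((count - step) * (total - count)) != (base + base)): true | total := -5 | result -30
compute2: scale := -1 | total := 1 | count := -2 | (((count - step) * (total - count)) == (base + base)): false | result 6
verdict: not equivalent; witness: base=-3, step=-2


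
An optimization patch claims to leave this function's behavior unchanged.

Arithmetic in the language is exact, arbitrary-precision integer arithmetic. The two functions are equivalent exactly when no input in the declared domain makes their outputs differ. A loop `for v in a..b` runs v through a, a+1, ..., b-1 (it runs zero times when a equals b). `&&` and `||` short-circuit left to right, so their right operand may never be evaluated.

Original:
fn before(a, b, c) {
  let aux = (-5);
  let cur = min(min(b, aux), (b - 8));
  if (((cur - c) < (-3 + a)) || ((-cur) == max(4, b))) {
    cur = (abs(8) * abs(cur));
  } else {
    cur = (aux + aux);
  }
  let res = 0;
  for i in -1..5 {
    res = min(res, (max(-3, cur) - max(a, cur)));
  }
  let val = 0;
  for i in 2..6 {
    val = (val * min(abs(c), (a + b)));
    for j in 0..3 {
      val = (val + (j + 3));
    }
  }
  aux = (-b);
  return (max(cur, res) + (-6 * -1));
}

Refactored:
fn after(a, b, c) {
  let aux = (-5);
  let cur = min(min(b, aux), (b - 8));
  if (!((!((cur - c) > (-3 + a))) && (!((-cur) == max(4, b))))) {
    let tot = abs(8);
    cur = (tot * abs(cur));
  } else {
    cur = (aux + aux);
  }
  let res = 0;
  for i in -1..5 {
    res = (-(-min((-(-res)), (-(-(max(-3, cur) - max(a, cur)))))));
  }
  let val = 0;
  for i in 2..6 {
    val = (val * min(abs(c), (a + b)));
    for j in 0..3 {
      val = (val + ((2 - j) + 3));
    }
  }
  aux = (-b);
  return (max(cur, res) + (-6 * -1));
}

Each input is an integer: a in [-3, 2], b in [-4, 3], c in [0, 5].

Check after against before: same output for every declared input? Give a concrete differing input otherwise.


There is a counterexample at a=-3, b=-4, c=0: 102 on one side, 6 on the other.
before: aux becomes -5; next cur becomes -12; next (((cur - c) < (-3 + a)) || ((-cur) == max(4, b))) evaluates to true; next cur becomes 96; next res becomes 0; next at i=-1:; next res becomes 0; next at i=0:; next res becomes 0; next at i=1:; next res becomes 0; next at i=2:; next res becomes 0; next at i=3:; next res becomes 0; next at i=4:; next res becomes 0; next val becomes 0; next at i=2:; next val becomes 0; next at j=0:; next val becomes 3; next at j=1:; next val becomes 7; next at j=2:; next val becomes 12; next at i=3:; next val becomes -84; next at j=0:; next val becomes -81; next at j=1:; next val becomes -77; next at j=2:; next val becomes -72; next at i=4:; next val becomes 504; next at j=0:; next val becomes 507; next at j=1:; next val becomes 511; next at j=2:; next val becomes 516; next at i=5:; next val becomes -3612; next at j=0:; next val becomes -3609; next at j=1:; next val becomes -3605; next at j=2:; next val becomes -3600; next aux becomes 4; next final value 102
after: aux becomes -5; next cur becomes -12; next (!((!((cur - c) > (-3 + a))) && (!((-cur) == max(4, b))))) evaluates to false; next cur becomes -10; next res becomes 0; next at i=-1:; next res becomes 0; next at i=0:; next res becomes 0; next at i=1:; next res becomes 0; next at i=2:; next res becomes 0; next at i=3:; next res becomes 0; next at i=4:; next res becomes 0; next val becomes 0; next at i=2:; next val becomes 0; next at j=0:; next val becomes 5; next at j=1:; next val becomes 9; next at j=2:; next val becomes 12; next at i=3:; next val becomes -84; next at j=0:; next val becomes -79; next at j=1:; next val becomes -75; next at j=2:; next val becomes -72; next at i=4:; next val becomes 504; next at j=0:; next val becomes 509; next at j=1:; next val becomes 513; next at j=2:; next val becomes 516; next at i=5:; next val becomes -3612; next at j=0:; next val becomes -3607; next at j=1:; next val becomes -3603; next at j=2:; next val becomes -3600; next aux becomes 4; next final value 6
verdict: not equivalent; witness: a=-3, b=-4, c=0


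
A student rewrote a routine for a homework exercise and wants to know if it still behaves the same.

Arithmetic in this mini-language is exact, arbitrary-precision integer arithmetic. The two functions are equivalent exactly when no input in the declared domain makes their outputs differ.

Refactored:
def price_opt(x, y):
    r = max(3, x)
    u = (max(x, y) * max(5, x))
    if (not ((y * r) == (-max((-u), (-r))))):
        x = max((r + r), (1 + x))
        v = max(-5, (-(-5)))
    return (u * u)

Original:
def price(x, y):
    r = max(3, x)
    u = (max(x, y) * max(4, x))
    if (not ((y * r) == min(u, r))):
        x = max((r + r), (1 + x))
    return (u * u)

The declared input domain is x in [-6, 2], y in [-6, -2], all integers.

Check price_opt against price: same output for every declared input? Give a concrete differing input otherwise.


The rewrite breaks on x=-6, y=-6, where the results are 576 and 900.
price: r := 3 | u := -24 | (not ((y * r) == min(u, r))): true | x := 6 | result 576
price_opt: r := 3 | u := -30 | (not ((y * r) == (-max((-u), (-r))))): true | x := 6 | v := 5 | result 900
verdict: not equivalent; witness: x=-6, y=-6


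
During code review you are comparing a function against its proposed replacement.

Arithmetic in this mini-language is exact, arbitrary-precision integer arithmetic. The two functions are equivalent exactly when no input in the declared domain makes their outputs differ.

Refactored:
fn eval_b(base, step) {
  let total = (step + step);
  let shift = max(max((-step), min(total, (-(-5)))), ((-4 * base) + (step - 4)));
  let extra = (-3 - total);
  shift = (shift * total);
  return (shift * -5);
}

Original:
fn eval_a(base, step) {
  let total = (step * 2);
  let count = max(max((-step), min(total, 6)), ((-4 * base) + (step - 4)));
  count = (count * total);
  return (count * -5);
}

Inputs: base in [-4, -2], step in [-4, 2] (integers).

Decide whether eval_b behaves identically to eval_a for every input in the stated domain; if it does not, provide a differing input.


The one real change (`6` became `5`) has no effect anywhere in the declared ranges.
Tracing base=-4, step=0: eval_a: total=0, then count=12, then count=0, then returns 0 | eval_b: total=0, then shift=12, then extra=-3, then shift=0, then returns 0 — matching result 0.
An exhaustive pass over the 21 declared inputs shows identical outputs.
verdict: equivalent


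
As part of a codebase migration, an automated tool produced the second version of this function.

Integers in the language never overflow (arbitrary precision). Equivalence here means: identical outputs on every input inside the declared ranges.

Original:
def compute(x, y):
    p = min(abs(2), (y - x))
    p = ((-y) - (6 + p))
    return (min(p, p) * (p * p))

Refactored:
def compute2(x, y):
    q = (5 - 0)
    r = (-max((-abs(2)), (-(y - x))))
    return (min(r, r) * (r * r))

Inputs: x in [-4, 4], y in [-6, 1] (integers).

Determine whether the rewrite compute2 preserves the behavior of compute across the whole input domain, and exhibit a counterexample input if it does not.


Run the pair on x=-4, y=-6.
compute: p := -2 | p := 2 | result 8
compute2: q := 5 | r := -2 | result -8
8 vs -8 — the two versions disagree here.
verdict: not equivalent; witness: x=-4, y=-6


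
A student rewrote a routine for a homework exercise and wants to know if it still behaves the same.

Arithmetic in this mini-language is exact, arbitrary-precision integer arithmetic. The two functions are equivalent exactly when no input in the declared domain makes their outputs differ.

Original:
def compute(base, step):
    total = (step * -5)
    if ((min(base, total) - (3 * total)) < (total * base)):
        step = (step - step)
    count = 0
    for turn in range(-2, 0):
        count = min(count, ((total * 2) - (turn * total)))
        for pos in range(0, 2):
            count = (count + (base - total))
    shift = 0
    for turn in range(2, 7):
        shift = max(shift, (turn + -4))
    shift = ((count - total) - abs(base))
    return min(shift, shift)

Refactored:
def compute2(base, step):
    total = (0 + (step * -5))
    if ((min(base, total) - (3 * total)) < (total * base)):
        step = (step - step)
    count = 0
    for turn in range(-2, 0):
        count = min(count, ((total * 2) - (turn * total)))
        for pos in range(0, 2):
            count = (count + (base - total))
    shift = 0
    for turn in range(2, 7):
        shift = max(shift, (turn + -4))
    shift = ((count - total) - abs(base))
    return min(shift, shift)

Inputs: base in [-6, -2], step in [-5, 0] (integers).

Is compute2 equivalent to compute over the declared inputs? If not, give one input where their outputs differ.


This is a faithful refactor — constant usage differs, arithmetic usage differs, but the computed results match everywhere.
Spot check at base=-6, step=-4 — compute: total := 20 | ((min(base, total) - (3 * total)) < (total * base)): false | count := 0 | iter turn=-2: | count := 0 | iter pos=0: | count := -26 | iter pos=1: | count := -52 | iter turn=-1: | count := -52 | iter pos=0: | count := -78 | iter pos=1: | count := -104 | shift := 0 | iter turn=2: | shift := 0 | iter turn=3: | shift := 0 | iter turn=4: | shift := 0 | iter turn=5: | shift := 1 | iter turn=6: | shift := 2 | shift := -130 | result -130. compute2: total := 20 | ((min(base, total) - (3 * total)) < (total * base)): false | count := 0 | iter turn=-2: | count := 0 | iter pos=0: | count := -26 | iter pos=1: | count := -52 | iter turn=-1: | count := -52 | iter pos=0: | count := -78 | iter pos=1: | count := -104 | shift := 0 | iter turn=2: | shift := 0 | iter turn=3: | shift := 0 | iter turn=4: | shift := 0 | iter turn=5: | shift := 1 | iter turn=6: | shift := 2 | shift := -130 | result -130. Both give -130.
An exhaustive pass over the 30 declared inputs shows identical outputs.
verdict: equivalent


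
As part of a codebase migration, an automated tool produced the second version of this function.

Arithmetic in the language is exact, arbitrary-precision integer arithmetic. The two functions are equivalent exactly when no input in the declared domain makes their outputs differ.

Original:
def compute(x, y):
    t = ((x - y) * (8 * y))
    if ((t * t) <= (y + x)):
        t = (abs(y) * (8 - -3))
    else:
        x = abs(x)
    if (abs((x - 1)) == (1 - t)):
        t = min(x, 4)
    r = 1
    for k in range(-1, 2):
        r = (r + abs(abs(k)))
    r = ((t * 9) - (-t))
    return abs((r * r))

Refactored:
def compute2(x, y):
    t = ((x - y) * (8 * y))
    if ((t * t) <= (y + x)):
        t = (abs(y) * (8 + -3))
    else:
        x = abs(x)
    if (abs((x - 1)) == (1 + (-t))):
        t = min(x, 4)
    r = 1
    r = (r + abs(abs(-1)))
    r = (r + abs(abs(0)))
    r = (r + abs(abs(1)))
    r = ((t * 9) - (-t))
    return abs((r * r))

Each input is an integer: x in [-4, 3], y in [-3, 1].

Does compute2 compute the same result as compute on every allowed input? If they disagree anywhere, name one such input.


Try x=1, y=1.
compute: t := 0 | ((t * t) <= (y + x)): true | t := 11 | (abs((x - 1)) == (1 - t)): false | r := 1 | iter k=-1: | r := 2 | iter k=0: | r := 2 | iter k=1: | r := 3 | r := 110 | result 12100
compute2: t := 0 | ((t * t) <= (y + x)): true | t := 5 | (abs((x - 1)) == (1 + (-t))): false | r := 1 | r := 2 | r := 2 | r := 3 | r := 50 | result 2500
12100 against 2500: the behavior changed.
verdict: not equivalent; witness: x=1, y=1


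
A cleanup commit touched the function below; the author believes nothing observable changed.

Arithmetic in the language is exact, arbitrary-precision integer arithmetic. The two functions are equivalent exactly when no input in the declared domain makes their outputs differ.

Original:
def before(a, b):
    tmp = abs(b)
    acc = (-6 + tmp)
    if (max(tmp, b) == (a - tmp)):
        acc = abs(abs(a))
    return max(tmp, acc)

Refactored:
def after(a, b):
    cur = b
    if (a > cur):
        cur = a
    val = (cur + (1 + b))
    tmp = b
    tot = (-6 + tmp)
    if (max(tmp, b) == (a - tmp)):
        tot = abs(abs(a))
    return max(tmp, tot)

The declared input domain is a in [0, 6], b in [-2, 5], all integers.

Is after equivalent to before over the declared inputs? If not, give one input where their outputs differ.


Run the pair on a=0, b=-2.
before: tmp=2, then acc=-4, then (max(tmp, b) == (a - tmp)) is false, then returns 2
after: cur=-2, then (a > cur) is true, then cur=0, then val=-1, then tmp=-2, then tot=-8, then (max(tmp, b) == (a - tmp)) is false, then returns -2
2 against -2: the behavior changed.
verdict: not equivalent; witness: a=0, b=-2


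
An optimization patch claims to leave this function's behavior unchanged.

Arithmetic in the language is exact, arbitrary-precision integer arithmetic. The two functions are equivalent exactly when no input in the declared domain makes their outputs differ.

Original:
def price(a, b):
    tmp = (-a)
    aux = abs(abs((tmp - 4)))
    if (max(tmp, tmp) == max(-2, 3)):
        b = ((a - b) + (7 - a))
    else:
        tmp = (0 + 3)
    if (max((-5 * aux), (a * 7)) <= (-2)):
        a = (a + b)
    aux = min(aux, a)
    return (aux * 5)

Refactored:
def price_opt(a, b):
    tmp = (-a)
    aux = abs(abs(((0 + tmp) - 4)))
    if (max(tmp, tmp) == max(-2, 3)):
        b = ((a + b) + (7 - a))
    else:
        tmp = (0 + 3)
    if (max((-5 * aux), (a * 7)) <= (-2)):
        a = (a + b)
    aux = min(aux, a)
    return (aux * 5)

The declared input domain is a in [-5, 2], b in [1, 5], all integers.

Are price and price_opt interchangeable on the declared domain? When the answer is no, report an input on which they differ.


Evaluate both at a=-3, b=4.
price: tmp becomes 3; next aux becomes 1; next (max(tmp, tmp) == max(-2, 3)) evaluates to true; next b becomes 3; next (max((-5 * aux), (a * 7)) <= (-2)) evaluates to true; next a becomes 0; next aux becomes 0; next final value 0
price_opt: tmp becomes 3; next aux becomes 1; next (max(tmp, tmp) == max(-2, 3)) evaluates to true; next b becomes 11; next (max((-5 * aux), (a * 7)) <= (-2)) evaluates to true; next a becomes 8; next aux becomes 1; next final value 5
0 != 5, so the rewrite changes behavior.
verdict: not equivalent; witness: a=-3, b=4


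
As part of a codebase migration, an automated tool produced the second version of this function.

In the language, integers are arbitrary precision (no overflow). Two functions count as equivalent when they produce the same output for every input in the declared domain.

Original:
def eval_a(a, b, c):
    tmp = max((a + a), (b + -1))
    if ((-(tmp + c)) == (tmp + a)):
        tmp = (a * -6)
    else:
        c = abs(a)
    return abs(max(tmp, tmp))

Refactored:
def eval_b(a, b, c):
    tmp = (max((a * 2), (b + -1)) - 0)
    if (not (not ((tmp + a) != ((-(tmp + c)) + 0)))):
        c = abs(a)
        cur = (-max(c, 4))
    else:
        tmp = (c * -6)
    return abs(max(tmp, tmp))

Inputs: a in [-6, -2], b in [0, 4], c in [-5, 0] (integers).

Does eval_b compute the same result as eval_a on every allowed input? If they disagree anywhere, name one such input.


Take a=-6, b=4, c=0.
eval_a: tmp := 3 | ((-(tmp + c)) == (tmp + a)): true | tmp := 36 | result 36
eval_b: tmp := 3 | (not (not ((tmp + a) != ((-(tmp + c)) + 0)))): false | tmp := 0 | result 0
36 and 0 differ, so these are not the same function on this domain.
verdict: not equivalent; witness: a=-6, b=4, c=0


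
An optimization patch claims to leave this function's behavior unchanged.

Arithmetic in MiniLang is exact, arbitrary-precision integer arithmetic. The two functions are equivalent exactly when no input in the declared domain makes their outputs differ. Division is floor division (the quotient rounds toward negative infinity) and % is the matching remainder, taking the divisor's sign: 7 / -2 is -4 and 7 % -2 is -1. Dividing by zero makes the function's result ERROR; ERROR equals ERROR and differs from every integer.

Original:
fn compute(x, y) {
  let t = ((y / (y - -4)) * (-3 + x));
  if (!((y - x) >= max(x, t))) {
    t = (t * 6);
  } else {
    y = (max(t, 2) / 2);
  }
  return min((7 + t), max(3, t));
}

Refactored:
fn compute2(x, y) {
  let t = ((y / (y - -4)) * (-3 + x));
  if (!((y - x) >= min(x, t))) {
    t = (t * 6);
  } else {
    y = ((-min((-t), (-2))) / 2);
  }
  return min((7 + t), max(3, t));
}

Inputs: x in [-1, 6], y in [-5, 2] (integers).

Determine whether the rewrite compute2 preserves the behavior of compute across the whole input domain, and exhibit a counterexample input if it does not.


Try x=-1, y=-5.
compute: t=-20, then (!((y - x) >= max(x, t))) is true, then t=-120, then returns -113
compute2: t=-20, then (!((y - x) >= min(x, t))) is false, then y=1, then returns -13
-113 != -13, so the rewrite changes behavior.
verdict: not equivalent; witness: x=-1, y=-5


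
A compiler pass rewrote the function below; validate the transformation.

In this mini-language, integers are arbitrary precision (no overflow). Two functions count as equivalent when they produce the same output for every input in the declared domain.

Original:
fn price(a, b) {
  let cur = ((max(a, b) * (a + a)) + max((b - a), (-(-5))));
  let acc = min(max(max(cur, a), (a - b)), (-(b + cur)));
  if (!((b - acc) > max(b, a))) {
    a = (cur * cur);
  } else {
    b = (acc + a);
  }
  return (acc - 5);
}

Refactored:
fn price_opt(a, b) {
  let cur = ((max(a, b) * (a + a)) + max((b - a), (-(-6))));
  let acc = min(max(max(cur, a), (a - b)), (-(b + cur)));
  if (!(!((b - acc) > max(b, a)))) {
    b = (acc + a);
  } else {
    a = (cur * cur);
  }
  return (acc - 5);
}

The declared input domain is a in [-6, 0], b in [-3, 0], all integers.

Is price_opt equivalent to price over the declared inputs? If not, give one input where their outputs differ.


Evaluate both at a=-6, b=-3.
price: cur := 41 | acc := -38 | (!((b - acc) > max(b, a))): false | b := -44 | result -43
price_opt: cur := 42 | acc := -39 | (!(!((b - acc) > max(b, a)))): true | b := -45 | result -44
-43 and -44 differ, so these are not the same function on this domain.
verdict: not equivalent; witness: a=-6, b=-3


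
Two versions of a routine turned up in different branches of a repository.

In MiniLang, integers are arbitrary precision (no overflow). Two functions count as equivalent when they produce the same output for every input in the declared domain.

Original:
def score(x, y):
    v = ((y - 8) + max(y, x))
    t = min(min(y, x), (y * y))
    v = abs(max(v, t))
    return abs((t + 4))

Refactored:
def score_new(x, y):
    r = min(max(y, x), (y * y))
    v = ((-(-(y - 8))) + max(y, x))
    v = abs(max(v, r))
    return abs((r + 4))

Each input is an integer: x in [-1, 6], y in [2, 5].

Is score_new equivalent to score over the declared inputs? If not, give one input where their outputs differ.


On input x=-1, y=2, score returns 3 while score_new returns 6.
verdict: not equivalent; witness: x=-1, y=2


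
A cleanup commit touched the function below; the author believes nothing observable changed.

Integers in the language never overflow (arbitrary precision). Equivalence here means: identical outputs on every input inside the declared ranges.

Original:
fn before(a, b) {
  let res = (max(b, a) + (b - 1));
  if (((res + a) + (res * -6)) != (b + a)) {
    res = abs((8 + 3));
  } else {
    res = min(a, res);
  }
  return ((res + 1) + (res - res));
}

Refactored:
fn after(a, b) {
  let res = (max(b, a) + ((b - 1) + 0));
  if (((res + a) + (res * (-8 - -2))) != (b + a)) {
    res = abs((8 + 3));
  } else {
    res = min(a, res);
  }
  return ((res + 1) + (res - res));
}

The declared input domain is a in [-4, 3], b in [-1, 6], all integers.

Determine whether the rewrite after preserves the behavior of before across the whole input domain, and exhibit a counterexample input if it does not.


The two are interchangeable: arithmetic usage differs, and constant usage differs, and every declared input agrees.
Spot check at a=2, b=6 — before: res=11, then (((res + a) + (res * -6)) != (b + a)) is true, then res=11, then returns 12. after: res=11, then (((res + a) + (res * (-8 - -2))) != (b + a)) is true, then res=11, then returns 12. Both give 12.
Every one of the 64 inputs gives matching results.
verdict: equivalent


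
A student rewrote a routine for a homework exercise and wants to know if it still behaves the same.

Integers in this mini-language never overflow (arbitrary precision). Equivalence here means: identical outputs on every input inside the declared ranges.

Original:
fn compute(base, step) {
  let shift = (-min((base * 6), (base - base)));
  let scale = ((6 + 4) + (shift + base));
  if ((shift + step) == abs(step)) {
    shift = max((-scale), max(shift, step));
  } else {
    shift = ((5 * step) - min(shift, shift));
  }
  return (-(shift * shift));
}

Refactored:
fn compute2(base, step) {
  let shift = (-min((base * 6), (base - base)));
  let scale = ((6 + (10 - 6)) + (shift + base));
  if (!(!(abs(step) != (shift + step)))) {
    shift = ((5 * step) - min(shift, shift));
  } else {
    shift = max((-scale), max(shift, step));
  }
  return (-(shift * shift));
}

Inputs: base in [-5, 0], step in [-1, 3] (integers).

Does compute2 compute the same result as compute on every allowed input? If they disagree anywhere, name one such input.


The two versions differ — the changes include constant usage differs, boolean connective usage differs, comparison usage differs, arithmetic usage differs.
As a probe, take base=-2, step=2: compute runs shift := 12 | scale := 20 | ((shift + step) == abs(step)): false | shift := -2 | result -4; compute2 runs shift := 12 | scale := 20 | (!(!(abs(step) != (shift + step)))): true | shift := -2 | result -4; both end at -4.
Sweeping the whole domain (30 inputs) finds no disagreement.
verdict: equivalent


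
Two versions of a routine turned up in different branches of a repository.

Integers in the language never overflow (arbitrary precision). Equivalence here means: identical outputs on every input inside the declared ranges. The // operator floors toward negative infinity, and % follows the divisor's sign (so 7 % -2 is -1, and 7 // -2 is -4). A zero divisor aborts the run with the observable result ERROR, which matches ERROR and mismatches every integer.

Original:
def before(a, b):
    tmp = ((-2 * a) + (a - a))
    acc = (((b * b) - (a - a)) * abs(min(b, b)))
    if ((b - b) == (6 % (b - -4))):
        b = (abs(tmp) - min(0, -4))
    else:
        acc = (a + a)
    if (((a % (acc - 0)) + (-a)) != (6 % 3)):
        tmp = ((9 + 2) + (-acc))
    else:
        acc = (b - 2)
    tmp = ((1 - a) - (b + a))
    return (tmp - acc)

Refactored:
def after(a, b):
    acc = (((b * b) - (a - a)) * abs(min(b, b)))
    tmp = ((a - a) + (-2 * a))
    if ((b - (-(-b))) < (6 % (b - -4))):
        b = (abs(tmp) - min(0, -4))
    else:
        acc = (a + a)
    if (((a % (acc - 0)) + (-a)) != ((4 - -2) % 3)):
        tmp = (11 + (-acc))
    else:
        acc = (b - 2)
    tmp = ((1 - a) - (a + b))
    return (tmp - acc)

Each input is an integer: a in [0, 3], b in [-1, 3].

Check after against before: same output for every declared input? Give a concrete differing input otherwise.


These are not equivalent — on a=0, b=-1 the outputs split (-5 vs ERROR).
before: tmp = 0; acc = 1; ((b - b) == (6 % (b - -4))) -> true; b = 4; (((a % (acc - 0)) + (-a)) != (6 % 3)) -> false; acc = 2; tmp = -3; return -5
after: acc = 1; tmp = 0; ((b - (-(-b))) < (6 % (b - -4))) -> false; acc = 0; division by zero -> ERROR
verdict: not equivalent; witness: a=0, b=-1
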